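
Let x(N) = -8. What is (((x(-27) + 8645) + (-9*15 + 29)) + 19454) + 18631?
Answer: 46616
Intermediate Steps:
(((x(-27) + 8645) + (-9*15 + 29)) + 19454) + 18631 = (((-8 + 8645) + (-9*15 + 29)) + 19454) + 18631 = ((8637 + (-135 + 29)) + 19454) + 18631 = ((8637 - 106) + 19454) + 18631 = (8531 + 19454) + 18631 = 27985 + 18631 = 46616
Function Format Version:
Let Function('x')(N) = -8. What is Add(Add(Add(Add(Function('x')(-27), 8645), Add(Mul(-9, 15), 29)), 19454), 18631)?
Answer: 46616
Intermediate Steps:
Add(Add(Add(Add(Function('x')(-27), 8645), Add(Mul(-9, 15), 29)), 19454), 18631) = Add(Add(Add(Add(-8, 8645), Add(Mul(-9, 15), 29)), 19454), 18631) = Add(Add(Add(8637, Add(-135, 29)), 19454), 18631) = Add(Add(Add(8637, -106), 19454), 18631) = Add(Add(8531, 19454), 18631) = Add(27985, 18631) = 46616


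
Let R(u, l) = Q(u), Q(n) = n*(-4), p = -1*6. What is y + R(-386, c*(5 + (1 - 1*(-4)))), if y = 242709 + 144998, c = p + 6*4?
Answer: 389251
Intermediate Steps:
p = -6
c = 18 (c = -6 + 6*4 = -6 + 24 = 18)
Q(n) = -4*n
R(u, l) = -4*u
y = 387707
y + R(-386, c*(5 + (1 - 1*(-4)))) = 387707 - 4*(-386) = 387707 + 1544 = 389251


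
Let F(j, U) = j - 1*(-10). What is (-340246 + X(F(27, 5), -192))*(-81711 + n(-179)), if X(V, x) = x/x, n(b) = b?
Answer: 27862663050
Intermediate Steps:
F(j, U) = 10 + j (F(j, U) = j + 10 = 10 + j)
X(V, x) = 1
(-340246 + X(F(27, 5), -192))*(-81711 + n(-179)) = (-340246 + 1)*(-81711 - 179) = -340245*(-81890) = 27862663050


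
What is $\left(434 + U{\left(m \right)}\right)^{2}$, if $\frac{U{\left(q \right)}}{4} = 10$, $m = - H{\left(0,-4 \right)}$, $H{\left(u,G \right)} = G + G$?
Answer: $224676$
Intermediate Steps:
$H{\left(u,G \right)} = 2 G$
$m = 8$ ($m = - 2 \left(-4\right) = \left(-1\right) \left(-8\right) = 8$)
$U{\left(q \right)} = 40$ ($U{\left(q \right)} = 4 \cdot 10 = 40$)
$\left(434 + U{\left(m \right)}\right)^{2} = \left(434 + 40\right)^{2} = 474^{2} = 224676$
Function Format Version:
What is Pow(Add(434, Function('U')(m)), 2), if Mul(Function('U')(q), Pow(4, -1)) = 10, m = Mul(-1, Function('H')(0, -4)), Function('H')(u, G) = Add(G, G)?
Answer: 224676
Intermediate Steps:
Function('H')(u, G) = Mul(2, G)
m = 8 (m = Mul(-1, Mul(2, -4)) = Mul(-1, -8) = 8)
Function('U')(q) = 40 (Function('U')(q) = Mul(4, 10) = 40)
Pow(Add(434, Function('U')(m)), 2) = Pow(Add(434, 40), 2) = Pow(474, 2) = 224676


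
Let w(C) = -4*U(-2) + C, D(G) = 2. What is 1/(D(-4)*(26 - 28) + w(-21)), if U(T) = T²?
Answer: -1/41 ≈ -0.024390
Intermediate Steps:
w(C) = -16 + C (w(C) = -4*(-2)² + C = -4*4 + C = -16 + C)
1/(D(-4)*(26 - 28) + w(-21)) = 1/(2*(26 - 28) + (-16 - 21)) = 1/(2*(-2) - 37) = 1/(-4 - 37) = 1/(-41) = -1/41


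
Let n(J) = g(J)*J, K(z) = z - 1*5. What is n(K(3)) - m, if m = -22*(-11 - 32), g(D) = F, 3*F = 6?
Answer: -950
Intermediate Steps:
F = 2 (F = (1/3)*6 = 2)
g(D) = 2
K(z) = -5 + z (K(z) = z - 5 = -5 + z)
n(J) = 2*J
m = 946 (m = -22*(-43) = 946)
n(K(3)) - m = 2*(-5 + 3) - 1*946 = 2*(-2) - 946 = -4 - 946 = -950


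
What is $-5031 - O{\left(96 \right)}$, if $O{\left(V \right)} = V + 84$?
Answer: $-5211$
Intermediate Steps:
$O{\left(V \right)} = 84 + V$
$-5031 - O{\left(96 \right)} = -5031 - \left(84 + 96\right) = -5031 - 180 = -5211$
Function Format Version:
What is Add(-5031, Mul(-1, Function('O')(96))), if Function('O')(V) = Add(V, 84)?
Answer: -5211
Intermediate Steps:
Function('O')(V) = Add(84, V)
Add(-5031, Mul(-1, Function('O')(96))) = Add(-5031, Mul(-1, Add(84, 96))) = Add(-5031, Mul(-1, 180)) = Add(-5031, -180) = -5211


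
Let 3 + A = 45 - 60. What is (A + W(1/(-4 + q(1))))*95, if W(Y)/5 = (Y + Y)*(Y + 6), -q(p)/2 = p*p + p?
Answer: -77045/32 ≈ -2407.7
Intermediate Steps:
q(p) = -2*p - 2*p² (q(p) = -2*(p*p + p) = -2*(p² + p) = -2*(p + p²) = -2*p - 2*p²)
A = -18 (A = -3 + (45 - 60) = -3 - 15 = -18)
W(Y) = 10*Y*(6 + Y) (W(Y) = 5*((Y + Y)*(Y + 6)) = 5*((2*Y)*(6 + Y)) = 5*(2*Y*(6 + Y)) = 10*Y*(6 + Y))
(A + W(1/(-4 + q(1))))*95 = (-18 + 10*(6 + 1/(-4 - 2*1*(1 + 1)))/(-4 - 2*1*(1 + 1)))*95 = (-18 + 10*(6 + 1/(-4 - 2*1*2))/(-4 - 2*1*2))*95 = (-18 + 10*(6 + 1/(-4 - 4))/(-4 - 4))*95 = (-18 + 10*(6 + 1/(-8))/(-8))*95 = (-18 + 10*(-⅛)*(6 - ⅛))*95 = (-18 + 10*(-⅛)*(47/8))*95 = (-18 - 235/32)*95 = -811/32*95 = -77045/32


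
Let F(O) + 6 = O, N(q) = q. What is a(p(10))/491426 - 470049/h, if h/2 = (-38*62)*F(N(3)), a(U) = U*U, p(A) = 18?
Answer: -38498286635/1157799656 ≈ -33.251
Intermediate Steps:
a(U) = U²
F(O) = -6 + O
h = 14136 (h = 2*((-38*62)*(-6 + 3)) = 2*(-2356*(-3)) = 2*7068 = 14136)
a(p(10))/491426 - 470049/h = 18²/491426 - 470049/14136 = 324*(1/491426) - 470049*1/14136 = 162/245713 - 156683/4712 = -38498286635/1157799656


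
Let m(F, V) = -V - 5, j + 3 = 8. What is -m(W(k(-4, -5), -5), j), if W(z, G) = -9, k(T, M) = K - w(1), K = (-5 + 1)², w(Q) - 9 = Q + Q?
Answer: 10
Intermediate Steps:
w(Q) = 9 + 2*Q (w(Q) = 9 + (Q + Q) = 9 + 2*Q)
K = 16 (K = (-4)² = 16)
k(T, M) = 5 (k(T, M) = 16 - (9 + 2*1) = 16 - (9 + 2) = 16 - 1*11 = 16 - 11 = 5)
j = 5 (j = -3 + 8 = 5)
m(F, V) = -5 - V
-m(W(k(-4, -5), -5), j) = -(-5 - 1*5) = -(-5 - 5) = -1*(-10) = 10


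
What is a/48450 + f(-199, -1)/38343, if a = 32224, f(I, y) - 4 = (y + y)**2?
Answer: 3613896/5431925 ≈ 0.66531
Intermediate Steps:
f(I, y) = 4 + 4*y**2 (f(I, y) = 4 + (y + y)**2 = 4 + (2*y)**2 = 4 + 4*y**2)
a/48450 + f(-199, -1)/38343 = 32224/48450 + (4 + 4*(-1)**2)/38343 = 32224*(1/48450) + (4 + 4*1)*(1/38343) = 848/1275 + (4 + 4)*(1/38343) = 848/1275 + 8*(1/38343) = 848/1275 + 8/38343 = 3613896/5431925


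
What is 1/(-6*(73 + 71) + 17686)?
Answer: 1/16822 ≈ 5.9446e-5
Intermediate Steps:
1/(-6*(73 + 71) + 17686) = 1/(-6*144 + 17686) = 1/(-864 + 17686) = 1/16822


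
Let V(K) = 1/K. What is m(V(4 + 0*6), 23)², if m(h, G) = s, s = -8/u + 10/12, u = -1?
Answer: 2809/36 ≈ 78.028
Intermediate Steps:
s = 53/6 (s = -8/(-1) + 10/12 = -8*(-1) + 10*(1/12) = 8 + ⅚ = 53/6 ≈ 8.8333)
V(K) = 1/K
m(h, G) = 53/6
m(V(4 + 0*6), 23)² = (53/6)² = 2809/36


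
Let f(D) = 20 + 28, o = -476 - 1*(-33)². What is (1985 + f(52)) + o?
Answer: 468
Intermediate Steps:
o = -1565 (o = -476 - 1*1089 = -476 - 1089 = -1565)
f(D) = 48
(1985 + f(52)) + o = (1985 + 48) - 1565 = 2033 - 1565 = 468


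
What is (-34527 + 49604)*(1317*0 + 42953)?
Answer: 647602381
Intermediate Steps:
(-34527 + 49604)*(1317*0 + 42953) = 15077*(0 + 42953) = 15077*42953 = 647602381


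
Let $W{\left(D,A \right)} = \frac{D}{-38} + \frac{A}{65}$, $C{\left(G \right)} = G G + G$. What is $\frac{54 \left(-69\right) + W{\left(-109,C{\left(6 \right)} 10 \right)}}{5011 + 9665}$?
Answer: $- \frac{1836035}{7249944} \approx -0.25325$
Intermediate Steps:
$C{\left(G \right)} = G + G^{2}$ ($C{\left(G \right)} = G^{2} + G = G + G^{2}$)
$W{\left(D,A \right)} = - \frac{D}{38} + \frac{A}{65}$ ($W{\left(D,A \right)} = D \left(- \frac{1}{38}\right) + A \frac{1}{65} = - \frac{D}{38} + \frac{A}{65}$)
$\frac{54 \left(-69\right) + W{\left(-109,C{\left(6 \right)} 10 \right)}}{5011 + 9665} = \frac{54 \left(-69\right) - \left(- \frac{109}{38} - \frac{6 \left(1 + 6\right) 10}{65}\right)}{5011 + 9665} = \frac{-3726 + \left(\frac{109}{38} + \frac{6 \cdot 7 \cdot 10}{65}\right)}{14676} = \left(-3726 + \left(\frac{109}{38} + \frac{42 \cdot 10}{65}\right)\right) \frac{1}{14676} = \left(-3726 + \left(\frac{109}{38} + \frac{1}{65} \cdot 420\right)\right) \frac{1}{14676} = \left(-3726 + \left(\frac{109}{38} + \frac{84}{13}\right)\right) \frac{1}{14676} = \left(-3726 + \frac{4609}{494}\right) \frac{1}{14676} = \left(- \frac{1836035}{494}\right) \frac{1}{14676} = - \frac{1836035}{7249944}$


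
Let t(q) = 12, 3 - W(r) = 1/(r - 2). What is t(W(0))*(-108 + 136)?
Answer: 336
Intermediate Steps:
W(r) = 3 - 1/(-2 + r) (W(r) = 3 - 1/(r - 2) = 3 - 1/(-2 + r))
t(W(0))*(-108 + 136) = 12*(-108 + 136) = 12*28 = 336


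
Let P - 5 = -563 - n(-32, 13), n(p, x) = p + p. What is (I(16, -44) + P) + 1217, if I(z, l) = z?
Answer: 739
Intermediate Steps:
n(p, x) = 2*p
P = -494 (P = 5 + (-563 - 2*(-32)) = 5 + (-563 - 1*(-64)) = 5 + (-563 + 64) = 5 - 499 = -494)
(I(16, -44) + P) + 1217 = (16 - 494) + 1217 = -478 + 1217 = 739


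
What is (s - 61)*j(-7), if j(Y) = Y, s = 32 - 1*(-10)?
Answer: 133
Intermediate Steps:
s = 42 (s = 32 + 10 = 42)
(s - 61)*j(-7) = (42 - 61)*(-7) = -19*(-7) = 133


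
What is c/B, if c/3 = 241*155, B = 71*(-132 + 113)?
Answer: -112065/1349 ≈ -83.073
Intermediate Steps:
B = -1349 (B = 71*(-19) = -1349)
c = 112065 (c = 3*(241*155) = 3*37355 = 112065)
c/B = 112065/(-1349) = 112065*(-1/1349) = -112065/1349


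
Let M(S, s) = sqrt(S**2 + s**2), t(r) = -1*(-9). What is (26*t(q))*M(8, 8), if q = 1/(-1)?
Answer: 1872*sqrt(2) ≈ 2647.4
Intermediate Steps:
q = -1
t(r) = 9
(26*t(q))*M(8, 8) = (26*9)*sqrt(8**2 + 8**2) = 234*sqrt(64 + 64) = 234*sqrt(128) = 234*(8*sqrt(2)) = 1872*sqrt(2)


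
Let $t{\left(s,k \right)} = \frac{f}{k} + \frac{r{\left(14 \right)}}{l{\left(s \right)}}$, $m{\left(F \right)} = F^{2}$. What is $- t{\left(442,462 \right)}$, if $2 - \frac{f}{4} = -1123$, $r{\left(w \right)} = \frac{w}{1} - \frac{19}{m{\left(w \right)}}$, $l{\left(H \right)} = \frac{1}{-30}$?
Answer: $\frac{439125}{1078} \approx 407.35$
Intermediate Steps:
$l{\left(H \right)} = - \frac{1}{30}$
$r{\left(w \right)} = w - \frac{19}{w^{2}}$ ($r{\left(w \right)} = \frac{w}{1} - \frac{19}{w^{2}} = w 1 - \frac{19}{w^{2}} = w - \frac{19}{w^{2}}$)
$f = 4500$ ($f = 8 - -4492 = 8 + 4492 = 4500$)
$t{\left(s,k \right)} = - \frac{40875}{98} + \frac{4500}{k}$ ($t{\left(s,k \right)} = \frac{4500}{k} + \frac{14 - \frac{19}{196}}{- \frac{1}{30}} = \frac{4500}{k} + \left(14 - \frac{19}{196}\right) \left(-30\right) = \frac{4500}{k} + \frac{2725}{196} \left(-30\right) = \frac{4500}{k} - \frac{40875}{98} = - \frac{40875}{98} + \frac{4500}{k}$)
$- t{\left(442,462 \right)} = - (- \frac{40875}{98} + \frac{4500}{462}) = - (- \frac{40875}{98} + 4500 \cdot \frac{1}{462}) = - (- \frac{40875}{98} + \frac{750}{77}) = \left(-1\right) \left(- \frac{439125}{1078}\right) = \frac{439125}{1078}$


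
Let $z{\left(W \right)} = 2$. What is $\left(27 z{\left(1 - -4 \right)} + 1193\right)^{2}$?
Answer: $1555009$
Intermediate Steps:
$\left(27 z{\left(1 - -4 \right)} + 1193\right)^{2} = \left(27 \cdot 2 + 1193\right)^{2} = \left(54 + 1193\right)^{2} = 1247^{2} = 1555009$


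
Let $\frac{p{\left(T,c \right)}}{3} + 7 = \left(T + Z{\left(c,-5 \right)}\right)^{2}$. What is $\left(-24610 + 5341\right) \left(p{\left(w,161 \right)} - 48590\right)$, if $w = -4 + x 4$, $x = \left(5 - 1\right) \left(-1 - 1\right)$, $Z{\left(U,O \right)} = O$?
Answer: $839511792$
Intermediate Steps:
$x = -8$ ($x = 4 \left(-2\right) = -8$)
$w = -36$ ($w = -4 - 32 = -36$)
$p{\left(T,c \right)} = -21 + 3 \left(-5 + T\right)^{2}$ ($p{\left(T,c \right)} = -21 + 3 \left(T - 5\right)^{2} = -21 + 3 \left(-5 + T\right)^{2}$)
$\left(-24610 + 5341\right) \left(p{\left(w,161 \right)} - 48590\right) = \left(-24610 + 5341\right) \left(\left(-21 + 3 \left(-5 - 36\right)^{2}\right) - 48590\right) = - 19269 \left(\left(-21 + 3 \left(-41\right)^{2}\right) - 48590\right) = - 19269 \left(\left(-21 + 3 \cdot 1681\right) - 48590\right) = - 19269 \left(\left(-21 + 5043\right) - 48590\right) = - 19269 \left(5022 - 48590\right) = \left(-19269\right) \left(-43568\right) = 839511792$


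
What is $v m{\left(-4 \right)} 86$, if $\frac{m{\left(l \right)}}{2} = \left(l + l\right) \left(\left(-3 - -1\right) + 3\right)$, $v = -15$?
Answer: $20640$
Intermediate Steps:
$m{\left(l \right)} = 4 l$ ($m{\left(l \right)} = 2 \left(l + l\right) \left(\left(-3 - -1\right) + 3\right) = 2 \cdot 2 l \left(\left(-3 + 1\right) + 3\right) = 2 \cdot 2 l \left(-2 + 3\right) = 2 \cdot 2 l 1 = 2 \cdot 2 l = 4 l$)
$v m{\left(-4 \right)} 86 = - 15 \cdot 4 \left(-4\right) 86 = \left(-15\right) \left(-16\right) 86 = 240 \cdot 86 = 20640$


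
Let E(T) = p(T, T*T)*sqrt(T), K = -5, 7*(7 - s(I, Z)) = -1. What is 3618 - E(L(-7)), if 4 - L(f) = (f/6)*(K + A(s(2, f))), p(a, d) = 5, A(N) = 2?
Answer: 3618 - 5*sqrt(2)/2 ≈ 3614.5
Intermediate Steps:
s(I, Z) = 50/7 (s(I, Z) = 7 - 1/7*(-1) = 7 + 1/7 = 50/7)
L(f) = 4 + f/2 (L(f) = 4 - f/6*(-5 + 2) = 4 - f*(1/6)*(-3) = 4 - f/6*(-3) = 4 - (-1)*f/2 = 4 + f/2)
E(T) = 5*sqrt(T)
3618 - E(L(-7)) = 3618 - 5*sqrt(4 + (1/2)*(-7)) = 3618 - 5*sqrt(4 - 7/2) = 3618 - 5*sqrt(1/2) = 3618 - 5*sqrt(2)/2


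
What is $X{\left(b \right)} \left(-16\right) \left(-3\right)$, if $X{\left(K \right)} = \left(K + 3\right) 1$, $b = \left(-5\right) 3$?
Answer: $-576$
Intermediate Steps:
$b = -15$
$X{\left(K \right)} = 3 + K$ ($X{\left(K \right)} = \left(3 + K\right) 1 = 3 + K$)
$X{\left(b \right)} \left(-16\right) \left(-3\right) = \left(3 - 15\right) \left(-16\right) \left(-3\right) = \left(-12\right) \left(-16\right) \left(-3\right) = 192 \left(-3\right) = -576$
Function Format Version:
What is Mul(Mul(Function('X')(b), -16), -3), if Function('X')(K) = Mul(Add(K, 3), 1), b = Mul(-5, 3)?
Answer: -576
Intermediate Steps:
b = -15
Function('X')(K) = Add(3, K) (Function('X')(K) = Mul(Add(3, K), 1) = Add(3, K))
Mul(Mul(Function('X')(b), -16), -3) = Mul(Mul(Add(3, -15), -16), -3) = Mul(Mul(-12, -16), -3) = Mul(192, -3) = -576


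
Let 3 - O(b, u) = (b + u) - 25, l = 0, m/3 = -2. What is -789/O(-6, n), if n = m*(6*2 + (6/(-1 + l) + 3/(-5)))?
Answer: -3945/332 ≈ -11.883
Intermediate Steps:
m = -6 (m = 3*(-2) = -6)
n = -162/5 (n = -6*(6*2 + (6/(-1 + 0) + 3/(-5))) = -6*(12 + (6/(-1) + 3*(-⅕))) = -6*(12 + (6*(-1) - ⅗)) = -6*(12 + (-6 - ⅗)) = -6*(12 - 33/5) = -6*27/5 = -162/5 ≈ -32.400)
O(b, u) = 28 - b - u (O(b, u) = 3 - ((b + u) - 25) = 3 - (-25 + b + u) = 3 + (25 - b - u) = 28 - b - u)
-789/O(-6, n) = -789/(28 - 1*(-6) - 1*(-162/5)) = -789/(28 + 6 + 162/5) = -789/332/5 = -789*5/332 = -3945/332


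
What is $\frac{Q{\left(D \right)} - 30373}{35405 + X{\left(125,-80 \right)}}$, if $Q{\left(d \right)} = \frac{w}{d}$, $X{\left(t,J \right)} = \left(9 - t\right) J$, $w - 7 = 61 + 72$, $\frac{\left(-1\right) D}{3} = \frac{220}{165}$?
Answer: $- \frac{10136}{14895} \approx -0.6805$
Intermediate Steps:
$D = -4$ ($D = - 3 \cdot \frac{220}{165} = - 3 \cdot 220 \cdot \frac{1}{165} = \left(-3\right) \frac{4}{3} = -4$)
$w = 140$ ($w = 7 + \left(61 + 72\right) = 7 + 133 = 140$)
$X{\left(t,J \right)} = J \left(9 - t\right)$
$Q{\left(d \right)} = \frac{140}{d}$
$\frac{Q{\left(D \right)} - 30373}{35405 + X{\left(125,-80 \right)}} = \frac{\frac{140}{-4} - 30373}{35405 - 80 \left(9 - 125\right)} = \frac{140 \left(- \frac{1}{4}\right) - 30373}{35405 - 80 \left(9 - 125\right)} = \frac{-35 - 30373}{35405 - -9280} = - \frac{30408}{35405 + 9280} = - \frac{30408}{44685} = \left(-30408\right) \frac{1}{44685} = - \frac{10136}{14895}$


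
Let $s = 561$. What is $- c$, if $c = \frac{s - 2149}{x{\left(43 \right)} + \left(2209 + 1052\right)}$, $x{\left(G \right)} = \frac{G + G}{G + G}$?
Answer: $\frac{794}{1631} \approx 0.48682$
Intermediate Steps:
$x{\left(G \right)} = 1$ ($x{\left(G \right)} = \frac{2 G}{2 G} = 2 G \frac{1}{2 G} = 1$)
$c = - \frac{794}{1631}$ ($c = \frac{561 - 2149}{1 + \left(2209 + 1052\right)} = - \frac{1588}{1 + 3261} = - \frac{1588}{3262} = \left(-1588\right) \frac{1}{3262} = - \frac{794}{1631} \approx -0.48682$)
$- c = \left(-1\right) \left(- \frac{794}{1631}\right) = \frac{794}{1631}$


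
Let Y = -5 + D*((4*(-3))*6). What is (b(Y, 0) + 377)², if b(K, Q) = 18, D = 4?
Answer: 156025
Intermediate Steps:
Y = -293 (Y = -5 + 4*((4*(-3))*6) = -5 + 4*(-12*6) = -5 + 4*(-72) = -5 - 288 = -293)
(b(Y, 0) + 377)² = (18 + 377)² = 395² = 156025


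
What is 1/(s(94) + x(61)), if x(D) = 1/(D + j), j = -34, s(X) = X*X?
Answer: 27/238573 ≈ 0.00011317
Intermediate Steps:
s(X) = X²
x(D) = 1/(-34 + D) (x(D) = 1/(D - 34) = 1/(-34 + D))
1/(s(94) + x(61)) = 1/(94² + 1/(-34 + 61)) = 1/(8836 + 1/27) = 1/(238573/27) = 27/238573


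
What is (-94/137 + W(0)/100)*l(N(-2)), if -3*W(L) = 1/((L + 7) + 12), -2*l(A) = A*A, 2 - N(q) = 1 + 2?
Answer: 535937/1561800 ≈ 0.34315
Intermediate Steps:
N(q) = -1 (N(q) = 2 - (1 + 2) = 2 - 1*3 = 2 - 3 = -1)
l(A) = -A²/2 (l(A) = -A*A/2 = -A²/2)
W(L) = -1/(3*(19 + L)) (W(L) = -1/(3*((L + 7) + 12)) = -1/(3*((7 + L) + 12)) = -1/(3*(19 + L)))
(-94/137 + W(0)/100)*l(N(-2)) = (-94/137 - 1/(57 + 3*0)/100)*(-½*(-1)²) = (-94*1/137 - 1/(57 + 0)*(1/100))*(-½*1) = (-94/137 - 1/57*(1/100))*(-½) = (-94/137 - 1*1/57*(1/100))*(-½) = (-94/137 - 1/57*1/100)*(-½) = (-94/137 - 1/5700)*(-½) = -535937/780900*(-½) = 535937/1561800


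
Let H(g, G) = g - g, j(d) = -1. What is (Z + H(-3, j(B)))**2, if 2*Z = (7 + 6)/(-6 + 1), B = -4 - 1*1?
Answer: 169/100 ≈ 1.6900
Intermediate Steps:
B = -5 (B = -4 - 1 = -5)
H(g, G) = 0
Z = -13/10 (Z = ((7 + 6)/(-6 + 1))/2 = (13/(-5))/2 = (13*(-1/5))/2 = (1/2)*(-13/5) = -13/10 ≈ -1.3000)
(Z + H(-3, j(B)))**2 = (-13/10 + 0)**2 = (-13/10)**2 = 169/100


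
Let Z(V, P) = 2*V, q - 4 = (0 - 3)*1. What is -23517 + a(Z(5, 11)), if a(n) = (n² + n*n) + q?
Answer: -23316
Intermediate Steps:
q = 1 (q = 4 + (0 - 3)*1 = 4 - 3*1 = 4 - 3 = 1)
a(n) = 1 + 2*n² (a(n) = (n² + n*n) + 1 = (n² + n²) + 1 = 2*n² + 1 = 1 + 2*n²)
-23517 + a(Z(5, 11)) = -23517 + (1 + 2*(2*5)²) = -23517 + (1 + 2*10²) = -23517 + (1 + 2*100) = -23517 + (1 + 200) = -23517 + 201 = -23316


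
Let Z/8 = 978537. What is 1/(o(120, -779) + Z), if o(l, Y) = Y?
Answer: 1/7827517 ≈ 1.2775e-7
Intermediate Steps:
Z = 7828296 (Z = 8*978537 = 7828296)
1/(o(120, -779) + Z) = 1/(-779 + 7828296) = 1/7827517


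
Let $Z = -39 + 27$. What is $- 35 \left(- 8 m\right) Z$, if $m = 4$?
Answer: $-13440$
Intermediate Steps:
$Z = -12$
$- 35 \left(- 8 m\right) Z = - 35 \left(\left(-8\right) 4\right) \left(-12\right) = \left(-35\right) \left(-32\right) \left(-12\right) = 1120 \left(-12\right) = -13440$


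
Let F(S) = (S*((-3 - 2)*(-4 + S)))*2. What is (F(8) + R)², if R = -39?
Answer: 128881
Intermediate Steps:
F(S) = 2*S*(20 - 5*S) (F(S) = (S*(-5*(-4 + S)))*2 = (S*(20 - 5*S))*2 = 2*S*(20 - 5*S))
(F(8) + R)² = (10*8*(4 - 1*8) - 39)² = (10*8*(4 - 8) - 39)² = (10*8*(-4) - 39)² = (-320 - 39)² = (-359)² = 128881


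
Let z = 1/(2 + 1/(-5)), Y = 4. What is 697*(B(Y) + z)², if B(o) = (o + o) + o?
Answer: 8899993/81 ≈ 1.0988e+5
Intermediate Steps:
B(o) = 3*o (B(o) = 2*o + o = 3*o)
z = 5/9 (z = 1/(2 - ⅕) = 1/(9/5) = 5/9 ≈ 0.55556)
697*(B(Y) + z)² = 697*(3*4 + 5/9)² = 697*(12 + 5/9)² = 697*(113/9)² = 697*(12769/81) = 8899993/81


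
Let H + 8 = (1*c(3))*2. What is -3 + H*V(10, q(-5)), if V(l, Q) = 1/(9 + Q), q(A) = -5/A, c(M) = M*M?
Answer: -2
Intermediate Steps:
c(M) = M**2
H = 10 (H = -8 + (1*3**2)*2 = -8 + (1*9)*2 = -8 + 9*2 = -8 + 18 = 10)
-3 + H*V(10, q(-5)) = -3 + 10/(9 - 5/(-5)) = -3 + 10/(9 - 5*(-1/5)) = -3 + 10/(9 + 1) = -3 + 10/10 = -3 + 10*(1/10) = -3 + 1 = -2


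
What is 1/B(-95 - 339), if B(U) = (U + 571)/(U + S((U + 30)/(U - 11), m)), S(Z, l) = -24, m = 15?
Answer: -458/137 ≈ -3.3431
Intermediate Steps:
B(U) = (571 + U)/(-24 + U) (B(U) = (U + 571)/(U - 24) = (571 + U)/(-24 + U))
1/B(-95 - 339) = 1/((571 + (-95 - 339))/(-24 + (-95 - 339))) = 1/((571 - 434)/(-24 - 434)) = 1/(137/(-458)) = 1/(-1/458*137) = 1/(-137/458) = -458/137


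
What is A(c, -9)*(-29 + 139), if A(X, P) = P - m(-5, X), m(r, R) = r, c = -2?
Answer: -440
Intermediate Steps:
A(X, P) = 5 + P (A(X, P) = P - 1*(-5) = P + 5 = 5 + P)
A(c, -9)*(-29 + 139) = (5 - 9)*(-29 + 139) = -4*110 = -440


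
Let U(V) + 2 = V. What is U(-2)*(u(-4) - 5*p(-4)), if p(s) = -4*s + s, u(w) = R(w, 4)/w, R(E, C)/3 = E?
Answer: 228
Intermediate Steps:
U(V) = -2 + V
R(E, C) = 3*E
u(w) = 3 (u(w) = (3*w)/w = 3)
p(s) = -3*s
U(-2)*(u(-4) - 5*p(-4)) = (-2 - 2)*(3 - (-15)*(-4)) = -4*(3 - 5*12) = -4*(3 - 60) = -4*(-57) = 228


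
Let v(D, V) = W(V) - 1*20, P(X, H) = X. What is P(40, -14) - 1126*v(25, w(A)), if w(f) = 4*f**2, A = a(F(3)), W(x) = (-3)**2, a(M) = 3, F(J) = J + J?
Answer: 12426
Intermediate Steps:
F(J) = 2*J
W(x) = 9
A = 3
v(D, V) = -11 (v(D, V) = 9 - 1*20 = 9 - 20 = -11)
P(40, -14) - 1126*v(25, w(A)) = 40 - 1126*(-11) = 40 + 12386 = 12426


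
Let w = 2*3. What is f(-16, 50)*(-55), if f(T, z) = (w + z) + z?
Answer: -5830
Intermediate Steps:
w = 6
f(T, z) = 6 + 2*z (f(T, z) = (6 + z) + z = 6 + 2*z)
f(-16, 50)*(-55) = (6 + 2*50)*(-55) = (6 + 100)*(-55) = 106*(-55) = -5830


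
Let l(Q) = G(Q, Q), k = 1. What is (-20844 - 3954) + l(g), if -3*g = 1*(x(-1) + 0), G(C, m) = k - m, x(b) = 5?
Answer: -74386/3 ≈ -24795.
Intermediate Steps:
G(C, m) = 1 - m
g = -5/3 (g = -(5 + 0)/3 = -5/3 ≈ -1.6667)
l(Q) = 1 - Q
(-20844 - 3954) + l(g) = (-20844 - 3954) + (1 - 1*(-5/3)) = -24798 + (1 + 5/3) = -24798 + 8/3 = -74386/3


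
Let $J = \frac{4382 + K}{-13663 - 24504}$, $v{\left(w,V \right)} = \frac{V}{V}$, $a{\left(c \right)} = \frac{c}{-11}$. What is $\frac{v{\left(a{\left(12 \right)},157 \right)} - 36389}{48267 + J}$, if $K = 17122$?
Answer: $- \frac{1388820796}{1842185085} \approx -0.7539$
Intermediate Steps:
$a{\left(c \right)} = - \frac{c}{11}$ ($a{\left(c \right)} = c \left(- \frac{1}{11}\right) = - \frac{c}{11}$)
$v{\left(w,V \right)} = 1$
$J = - \frac{21504}{38167}$ ($J = \frac{4382 + 17122}{-13663 - 24504} = \frac{21504}{-38167} = 21504 \left(- \frac{1}{38167}\right) = - \frac{21504}{38167} \approx -0.56342$)
$\frac{v{\left(a{\left(12 \right)},157 \right)} - 36389}{48267 + J} = \frac{1 - 36389}{48267 - \frac{21504}{38167}} = - \frac{36388}{\frac{1842185085}{38167}} = \left(-36388\right) \frac{38167}{1842185085} = - \frac{1388820796}{1842185085}$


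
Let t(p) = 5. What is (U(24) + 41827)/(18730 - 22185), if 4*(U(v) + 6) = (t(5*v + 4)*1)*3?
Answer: -167299/13820 ≈ -12.106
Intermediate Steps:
U(v) = -9/4 (U(v) = -6 + ((5*1)*3)/4 = -6 + (5*3)/4 = -6 + (¼)*15 = -6 + 15/4 = -9/4)
(U(24) + 41827)/(18730 - 22185) = (-9/4 + 41827)/(18730 - 22185) = (167299/4)/(-3455) = (167299/4)*(-1/3455) = -167299/13820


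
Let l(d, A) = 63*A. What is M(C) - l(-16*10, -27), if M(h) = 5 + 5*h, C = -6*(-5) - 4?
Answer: 1836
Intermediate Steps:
C = 26 (C = 30 - 4 = 26)
M(C) - l(-16*10, -27) = (5 + 5*26) - 63*(-27) = (5 + 130) - 1*(-1701) = 135 + 1701 = 1836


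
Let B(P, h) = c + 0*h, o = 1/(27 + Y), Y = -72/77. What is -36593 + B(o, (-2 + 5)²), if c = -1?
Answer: -36594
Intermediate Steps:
Y = -72/77 (Y = -72*1/77 = -72/77 ≈ -0.93507)
o = 77/2007 (o = 1/(27 - 72/77) = 1/(2007/77) = 77/2007 ≈ 0.038366)
B(P, h) = -1 (B(P, h) = -1 + 0*h = -1 + 0 = -1)
-36593 + B(o, (-2 + 5)²) = -36593 - 1 = -36594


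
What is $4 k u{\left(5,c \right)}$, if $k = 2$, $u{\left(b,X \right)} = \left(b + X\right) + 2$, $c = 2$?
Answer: $72$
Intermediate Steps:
$u{\left(b,X \right)} = 2 + X + b$ ($u{\left(b,X \right)} = \left(X + b\right) + 2 = 2 + X + b$)
$4 k u{\left(5,c \right)} = 4 \cdot 2 \left(2 + 2 + 5\right) = 8 \cdot 9 = 72$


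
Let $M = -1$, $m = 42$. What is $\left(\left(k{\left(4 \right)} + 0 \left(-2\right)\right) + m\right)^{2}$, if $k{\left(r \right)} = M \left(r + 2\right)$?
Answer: $1296$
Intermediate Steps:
$k{\left(r \right)} = -2 - r$ ($k{\left(r \right)} = - (r + 2) = - (2 + r) = -2 - r$)
$\left(\left(k{\left(4 \right)} + 0 \left(-2\right)\right) + m\right)^{2} = \left(\left(\left(-2 - 4\right) + 0 \left(-2\right)\right) + 42\right)^{2} = \left(\left(\left(-2 - 4\right) + 0\right) + 42\right)^{2} = \left(\left(-6 + 0\right) + 42\right)^{2} = \left(-6 + 42\right)^{2} = 36^{2} = 1296$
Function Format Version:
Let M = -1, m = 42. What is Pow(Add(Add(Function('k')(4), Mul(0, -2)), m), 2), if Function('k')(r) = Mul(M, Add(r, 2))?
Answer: 1296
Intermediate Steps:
Function('k')(r) = Add(-2, Mul(-1, r)) (Function('k')(r) = Mul(-1, Add(r, 2)) = Mul(-1, Add(2, r)) = Add(-2, Mul(-1, r)))
Pow(Add(Add(Function('k')(4), Mul(0, -2)), m), 2) = Pow(Add(Add(Add(-2, Mul(-1, 4)), Mul(0, -2)), 42), 2) = Pow(Add(Add(Add(-2, -4), 0), 42), 2) = Pow(Add(Add(-6, 0), 42), 2) = Pow(Add(-6, 42), 2) = Pow(36, 2) = 1296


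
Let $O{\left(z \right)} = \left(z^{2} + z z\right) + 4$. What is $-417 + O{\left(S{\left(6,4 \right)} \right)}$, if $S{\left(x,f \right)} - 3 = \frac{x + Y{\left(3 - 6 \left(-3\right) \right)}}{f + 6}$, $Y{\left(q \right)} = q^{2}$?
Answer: $\frac{206879}{50} \approx 4137.6$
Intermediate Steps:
$S{\left(x,f \right)} = 3 + \frac{441 + x}{6 + f}$ ($S{\left(x,f \right)} = 3 + \frac{x + \left(3 - 6 \left(-3\right)\right)^{2}}{f + 6} = 3 + \frac{x + \left(3 - -18\right)^{2}}{6 + f} = 3 + \frac{x + \left(3 + 18\right)^{2}}{6 + f} = 3 + \frac{x + 21^{2}}{6 + f} = 3 + \frac{x + 441}{6 + f} = 3 + \frac{441 + x}{6 + f}$)
$O{\left(z \right)} = 4 + 2 z^{2}$ ($O{\left(z \right)} = \left(z^{2} + z^{2}\right) + 4 = 2 z^{2} + 4 = 4 + 2 z^{2}$)
$-417 + O{\left(S{\left(6,4 \right)} \right)} = -417 + \left(4 + 2 \left(\frac{459 + 6 + 3 \cdot 4}{6 + 4}\right)^{2}\right) = -417 + \left(4 + 2 \left(\frac{459 + 6 + 12}{10}\right)^{2}\right) = -417 + \left(4 + 2 \left(\frac{1}{10} \cdot 477\right)^{2}\right) = -417 + \left(4 + 2 \left(\frac{477}{10}\right)^{2}\right) = -417 + \left(4 + 2 \cdot \frac{227529}{100}\right) = -417 + \left(4 + \frac{227529}{50}\right) = -417 + \frac{227729}{50} = \frac{206879}{50}$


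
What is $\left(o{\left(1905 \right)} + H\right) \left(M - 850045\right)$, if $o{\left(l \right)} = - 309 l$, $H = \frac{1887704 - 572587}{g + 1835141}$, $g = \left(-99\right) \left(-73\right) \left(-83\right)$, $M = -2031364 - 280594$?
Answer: $\frac{2299256341852606149}{1235300} \approx 1.8613 \cdot 10^{12}$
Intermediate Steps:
$M = -2311958$ ($M = -2031364 - 280594 = -2311958$)
$g = -599841$ ($g = 7227 \left(-83\right) = -599841$)
$H = \frac{1315117}{1235300}$ ($H = \frac{1887704 - 572587}{-599841 + 1835141} = \frac{1315117}{1235300} \approx 1.0646$)
$\left(o{\left(1905 \right)} + H\right) \left(M - 850045\right) = \left(\left(-309\right) 1905 + \frac{1315117}{1235300}\right) \left(-2311958 - 850045\right) = \left(-588645 + \frac{1315117}{1235300}\right) \left(-3162003\right) = \left(- \frac{727151853383}{1235300}\right) \left(-3162003\right) = \frac{2299256341852606149}{1235300}$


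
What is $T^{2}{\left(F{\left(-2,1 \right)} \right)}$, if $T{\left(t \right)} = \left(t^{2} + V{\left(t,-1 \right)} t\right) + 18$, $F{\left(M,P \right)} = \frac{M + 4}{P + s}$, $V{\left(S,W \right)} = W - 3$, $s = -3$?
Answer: $529$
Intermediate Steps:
$V{\left(S,W \right)} = -3 + W$ ($V{\left(S,W \right)} = W - 3 = -3 + W$)
$F{\left(M,P \right)} = \frac{4 + M}{-3 + P}$ ($F{\left(M,P \right)} = \frac{M + 4}{P - 3} = \frac{4 + M}{-3 + P}$)
$T{\left(t \right)} = 18 + t^{2} - 4 t$ ($T{\left(t \right)} = \left(t^{2} + \left(-3 - 1\right) t\right) + 18 = \left(t^{2} - 4 t\right) + 18 = 18 + t^{2} - 4 t$)
$T^{2}{\left(F{\left(-2,1 \right)} \right)} = \left(18 + \left(\frac{4 - 2}{-3 + 1}\right)^{2} - 4 \frac{4 - 2}{-3 + 1}\right)^{2} = \left(18 + \left(\frac{1}{-2} \cdot 2\right)^{2} - 4 \frac{1}{-2} \cdot 2\right)^{2} = \left(18 + \left(\left(- \frac{1}{2}\right) 2\right)^{2} - 4 \left(\left(- \frac{1}{2}\right) 2\right)\right)^{2} = \left(18 + \left(-1\right)^{2} - -4\right)^{2} = \left(18 + 1 + 4\right)^{2} = 23^{2} = 529$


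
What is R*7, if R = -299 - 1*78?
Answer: -2639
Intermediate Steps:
R = -377 (R = -299 - 78 = -377)
R*7 = -377*7 = -2639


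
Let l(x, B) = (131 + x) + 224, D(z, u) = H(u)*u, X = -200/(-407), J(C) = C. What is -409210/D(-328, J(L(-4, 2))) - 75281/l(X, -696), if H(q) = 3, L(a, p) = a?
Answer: 29419438223/868110 ≈ 33889.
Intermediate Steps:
X = 200/407 (X = -200*(-1/407) = 200/407 ≈ 0.49140)
D(z, u) = 3*u
l(x, B) = 355 + x
-409210/D(-328, J(L(-4, 2))) - 75281/l(X, -696) = -409210/(3*(-4)) - 75281/(355 + 200/407) = -409210/(-12) - 75281/144685/407 = -409210*(-1/12) - 75281*407/144685 = 204605/6 - 30639367/144685 = 29419438223/868110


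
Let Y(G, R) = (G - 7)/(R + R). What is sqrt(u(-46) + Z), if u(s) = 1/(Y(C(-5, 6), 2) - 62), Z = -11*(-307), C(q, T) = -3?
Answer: sqrt(56196399)/129 ≈ 58.112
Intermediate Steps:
Y(G, R) = (-7 + G)/(2*R) (Y(G, R) = (-7 + G)/((2*R)) = (-7 + G)*(1/(2*R)) = (-7 + G)/(2*R))
Z = 3377
u(s) = -2/129 (u(s) = 1/((1/2)*(-7 - 3)/2 - 62) = 1/((1/2)*(1/2)*(-10) - 62) = 1/(-5/2 - 62) = 1/(-129/2) = -2/129)
sqrt(u(-46) + Z) = sqrt(-2/129 + 3377) = sqrt(435631/129) = sqrt(56196399)/129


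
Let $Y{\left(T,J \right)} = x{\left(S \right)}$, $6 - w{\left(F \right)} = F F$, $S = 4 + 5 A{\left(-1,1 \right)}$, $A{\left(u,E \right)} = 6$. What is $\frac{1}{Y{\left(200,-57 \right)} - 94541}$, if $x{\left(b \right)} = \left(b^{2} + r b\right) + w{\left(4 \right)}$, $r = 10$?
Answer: $- \frac{1}{93055} \approx -1.0746 \cdot 10^{-5}$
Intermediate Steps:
$S = 34$ ($S = 4 + 5 \cdot 6 = 4 + 30 = 34$)
$w{\left(F \right)} = 6 - F^{2}$ ($w{\left(F \right)} = 6 - F F = 6 - F^{2}$)
$x{\left(b \right)} = -10 + b^{2} + 10 b$ ($x{\left(b \right)} = \left(b^{2} + 10 b\right) + \left(6 - 4^{2}\right) = \left(b^{2} + 10 b\right) + \left(6 - 16\right) = \left(b^{2} + 10 b\right) - 10 = -10 + b^{2} + 10 b$)
$Y{\left(T,J \right)} = 1486$ ($Y{\left(T,J \right)} = -10 + 34^{2} + 10 \cdot 34 = -10 + 1156 + 340 = 1486$)
$\frac{1}{Y{\left(200,-57 \right)} - 94541} = \frac{1}{1486 - 94541} = \frac{1}{-93055} = - \frac{1}{93055}$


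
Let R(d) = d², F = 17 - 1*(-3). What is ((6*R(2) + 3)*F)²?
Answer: 291600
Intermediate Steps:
F = 20 (F = 17 + 3 = 20)
((6*R(2) + 3)*F)² = ((6*2² + 3)*20)² = ((6*4 + 3)*20)² = ((24 + 3)*20)² = (27*20)² = 540² = 291600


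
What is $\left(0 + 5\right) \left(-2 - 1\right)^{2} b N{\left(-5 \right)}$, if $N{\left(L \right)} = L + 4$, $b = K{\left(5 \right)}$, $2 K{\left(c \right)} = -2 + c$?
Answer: $- \frac{135}{2} \approx -67.5$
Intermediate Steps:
$K{\left(c \right)} = -1 + \frac{c}{2}$ ($K{\left(c \right)} = \frac{-2 + c}{2} = -1 + \frac{c}{2}$)
$b = \frac{3}{2}$ ($b = -1 + \frac{1}{2} \cdot 5 = -1 + \frac{5}{2} = \frac{3}{2} \approx 1.5$)
$N{\left(L \right)} = 4 + L$
$\left(0 + 5\right) \left(-2 - 1\right)^{2} b N{\left(-5 \right)} = \left(0 + 5\right) \left(-2 - 1\right)^{2} \cdot \frac{3}{2} \left(4 - 5\right) = 5 \left(-3\right)^{2} \cdot \frac{3}{2} \left(-1\right) = 5 \cdot 9 \cdot \frac{3}{2} \left(-1\right) = 45 \cdot \frac{3}{2} \left(-1\right) = \frac{135}{2} \left(-1\right) = - \frac{135}{2}$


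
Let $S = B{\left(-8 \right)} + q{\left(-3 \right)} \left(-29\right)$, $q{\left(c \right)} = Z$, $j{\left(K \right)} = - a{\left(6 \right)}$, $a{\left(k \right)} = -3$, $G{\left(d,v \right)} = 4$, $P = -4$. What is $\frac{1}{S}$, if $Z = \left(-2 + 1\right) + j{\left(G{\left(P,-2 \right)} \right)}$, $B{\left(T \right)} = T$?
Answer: $- \frac{1}{66} \approx -0.015152$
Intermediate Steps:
$j{\left(K \right)} = 3$ ($j{\left(K \right)} = \left(-1\right) \left(-3\right) = 3$)
$Z = 2$ ($Z = \left(-2 + 1\right) + 3 = -1 + 3 = 2$)
$q{\left(c \right)} = 2$
$S = -66$ ($S = -8 + 2 \left(-29\right) = -8 - 58 = -66$)
$\frac{1}{S} = \frac{1}{-66} = - \frac{1}{66}$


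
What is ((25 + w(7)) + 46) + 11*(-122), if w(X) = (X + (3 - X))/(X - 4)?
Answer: -1270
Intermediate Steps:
w(X) = 3/(-4 + X)
((25 + w(7)) + 46) + 11*(-122) = ((25 + 3/(-4 + 7)) + 46) + 11*(-122) = ((25 + 3/3) + 46) - 1342 = ((25 + 3*(1/3)) + 46) - 1342 = ((25 + 1) + 46) - 1342 = (26 + 46) - 1342 = 72 - 1342 = -1270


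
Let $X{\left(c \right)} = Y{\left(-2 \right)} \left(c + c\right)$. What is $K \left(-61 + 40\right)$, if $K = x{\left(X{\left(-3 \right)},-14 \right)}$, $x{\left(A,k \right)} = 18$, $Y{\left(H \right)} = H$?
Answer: $-378$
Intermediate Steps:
$X{\left(c \right)} = - 4 c$ ($X{\left(c \right)} = - 2 \left(c + c\right) = - 2 \cdot 2 c = - 4 c$)
$K = 18$
$K \left(-61 + 40\right) = 18 \left(-61 + 40\right) = 18 \left(-21\right) = -378$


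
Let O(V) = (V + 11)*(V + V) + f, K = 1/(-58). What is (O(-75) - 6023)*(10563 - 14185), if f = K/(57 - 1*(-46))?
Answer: -38699253567/2987 ≈ -1.2956e+7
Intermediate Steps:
K = -1/58 ≈ -0.017241
f = -1/5974 (f = -1/(58*(57 - 1*(-46))) = -1/(58*(57 + 46)) = -1/58/103 = -1/58*1/103 = -1/5974 ≈ -0.00016739)
O(V) = -1/5974 + 2*V*(11 + V) (O(V) = (V + 11)*(V + V) - 1/5974 = (11 + V)*(2*V) - 1/5974 = 2*V*(11 + V) - 1/5974 = -1/5974 + 2*V*(11 + V))
(O(-75) - 6023)*(10563 - 14185) = ((-1/5974 + 2*(-75)**2 + 22*(-75)) - 6023)*(10563 - 14185) = ((-1/5974 + 2*5625 - 1650) - 6023)*(-3622) = ((-1/5974 + 11250 - 1650) - 6023)*(-3622) = (57350399/5974 - 6023)*(-3622) = (21368997/5974)*(-3622) = -38699253567/2987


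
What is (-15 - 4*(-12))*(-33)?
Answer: -1089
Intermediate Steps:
(-15 - 4*(-12))*(-33) = (-15 + 48)*(-33) = 33*(-33) = -1089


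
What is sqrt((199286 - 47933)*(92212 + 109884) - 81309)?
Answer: sqrt(30587754579) ≈ 1.7489e+5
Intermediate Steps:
sqrt((199286 - 47933)*(92212 + 109884) - 81309) = sqrt(151353*202096 - 81309) = sqrt(30587835888 - 81309) = sqrt(30587754579)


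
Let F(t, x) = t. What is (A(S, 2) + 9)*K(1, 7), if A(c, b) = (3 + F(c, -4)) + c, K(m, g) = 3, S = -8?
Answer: -12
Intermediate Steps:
A(c, b) = 3 + 2*c (A(c, b) = (3 + c) + c = 3 + 2*c)
(A(S, 2) + 9)*K(1, 7) = ((3 + 2*(-8)) + 9)*3 = ((3 - 16) + 9)*3 = (-13 + 9)*3 = -4*3 = -12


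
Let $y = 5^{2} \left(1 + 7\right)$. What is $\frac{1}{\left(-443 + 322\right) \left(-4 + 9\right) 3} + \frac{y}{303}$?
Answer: $\frac{120899}{183315} \approx 0.65952$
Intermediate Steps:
$y = 200$ ($y = 25 \cdot 8 = 200$)
$\frac{1}{\left(-443 + 322\right) \left(-4 + 9\right) 3} + \frac{y}{303} = \frac{1}{\left(-443 + 322\right) \left(-4 + 9\right) 3} + \frac{200}{303} = \frac{1}{\left(-121\right) 5 \cdot 3} + 200 \cdot \frac{1}{303} = - \frac{1}{121 \cdot 15} + \frac{200}{303} = \left(- \frac{1}{121}\right) \frac{1}{15} + \frac{200}{303} = - \frac{1}{1815} + \frac{200}{303} = \frac{120899}{183315}$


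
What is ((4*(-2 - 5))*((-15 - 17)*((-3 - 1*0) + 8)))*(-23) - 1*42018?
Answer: -145058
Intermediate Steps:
((4*(-2 - 5))*((-15 - 17)*((-3 - 1*0) + 8)))*(-23) - 1*42018 = ((4*(-7))*(-32*((-3 + 0) + 8)))*(-23) - 42018 = -(-896)*(-3 + 8)*(-23) - 42018 = -(-896)*5*(-23) - 42018 = -28*(-160)*(-23) - 42018 = 4480*(-23) - 42018 = -103040 - 42018 = -145058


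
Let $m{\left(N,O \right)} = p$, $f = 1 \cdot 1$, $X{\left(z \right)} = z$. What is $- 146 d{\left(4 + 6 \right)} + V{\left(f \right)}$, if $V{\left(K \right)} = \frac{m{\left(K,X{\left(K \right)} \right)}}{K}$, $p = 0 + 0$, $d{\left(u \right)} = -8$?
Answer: $1168$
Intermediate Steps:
$f = 1$
$p = 0$
$m{\left(N,O \right)} = 0$
$V{\left(K \right)} = 0$ ($V{\left(K \right)} = \frac{0}{K} = 0$)
$- 146 d{\left(4 + 6 \right)} + V{\left(f \right)} = \left(-146\right) \left(-8\right) + 0 = 1168 + 0 = 1168$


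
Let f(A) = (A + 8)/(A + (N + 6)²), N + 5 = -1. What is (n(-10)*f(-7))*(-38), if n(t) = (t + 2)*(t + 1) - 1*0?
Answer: 2736/7 ≈ 390.86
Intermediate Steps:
N = -6 (N = -5 - 1 = -6)
f(A) = (8 + A)/A (f(A) = (A + 8)/(A + (-6 + 6)²) = (8 + A)/(A + 0²) = (8 + A)/(A + 0) = (8 + A)/A)
n(t) = (1 + t)*(2 + t) (n(t) = (2 + t)*(1 + t) + 0 = (1 + t)*(2 + t) + 0 = (1 + t)*(2 + t))
(n(-10)*f(-7))*(-38) = ((2 + (-10)² + 3*(-10))*((8 - 7)/(-7)))*(-38) = ((2 + 100 - 30)*(-⅐*1))*(-38) = (72*(-⅐))*(-38) = -72/7*(-38) = 2736/7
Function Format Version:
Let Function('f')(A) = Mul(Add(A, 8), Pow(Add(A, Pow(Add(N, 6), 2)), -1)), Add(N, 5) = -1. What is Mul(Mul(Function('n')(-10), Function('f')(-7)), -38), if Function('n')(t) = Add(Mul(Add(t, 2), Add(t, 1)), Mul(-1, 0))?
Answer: Rational(2736, 7) ≈ 390.86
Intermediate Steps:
N = -6 (N = Add(-5, -1) = -6)
Function('f')(A) = Mul(Pow(A, -1), Add(8, A)) (Function('f')(A) = Mul(Add(A, 8), Pow(Add(A, Pow(Add(-6, 6), 2)), -1)) = Mul(Add(8, A), Pow(Add(A, Pow(0, 2)), -1)) = Mul(Add(8, A), Pow(Add(A, 0), -1)) = Mul(Add(8, A), Pow(A, -1)) = Mul(Pow(A, -1), Add(8, A)))
Function('n')(t) = Mul(Add(1, t), Add(2, t)) (Function('n')(t) = Add(Mul(Add(2, t), Add(1, t)), 0) = Add(Mul(Add(1, t), Add(2, t)), 0) = Mul(Add(1, t), Add(2, t)))
Mul(Mul(Function('n')(-10), Function('f')(-7)), -38) = Mul(Mul(Add(2, Pow(-10, 2), Mul(3, -10)), Mul(Pow(-7, -1), Add(8, -7))), -38) = Mul(Mul(Add(2, 100, -30), Mul(Rational(-1, 7), 1)), -38) = Mul(Mul(72, Rational(-1, 7)), -38) = Mul(Rational(-72, 7), -38) = Rational(2736, 7)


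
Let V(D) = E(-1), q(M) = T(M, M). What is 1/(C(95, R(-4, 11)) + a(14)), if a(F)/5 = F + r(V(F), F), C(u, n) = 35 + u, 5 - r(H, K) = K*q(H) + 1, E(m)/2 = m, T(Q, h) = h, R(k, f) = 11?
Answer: 1/360 ≈ 0.0027778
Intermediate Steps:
E(m) = 2*m
q(M) = M
V(D) = -2 (V(D) = 2*(-1) = -2)
r(H, K) = 4 - H*K (r(H, K) = 5 - (K*H + 1) = 5 - (H*K + 1) = 5 - (1 + H*K) = 5 + (-1 - H*K) = 4 - H*K)
a(F) = 20 + 15*F (a(F) = 5*(F + (4 - 1*(-2)*F)) = 5*(F + (4 + 2*F)) = 5*(4 + 3*F) = 20 + 15*F)
1/(C(95, R(-4, 11)) + a(14)) = 1/((35 + 95) + (20 + 15*14)) = 1/(130 + (20 + 210)) = 1/(130 + 230) = 1/360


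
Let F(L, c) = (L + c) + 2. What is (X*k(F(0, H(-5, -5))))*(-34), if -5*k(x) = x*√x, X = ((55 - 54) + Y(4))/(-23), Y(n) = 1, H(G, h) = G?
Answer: 204*I*√3/115 ≈ 3.0725*I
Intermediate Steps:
F(L, c) = 2 + L + c
X = -2/23 (X = ((55 - 54) + 1)/(-23) = (1 + 1)*(-1/23) = 2*(-1/23) = -2/23 ≈ -0.086957)
k(x) = -x^(3/2)/5 (k(x) = -x*√x/5 = -x^(3/2)/5)
(X*k(F(0, H(-5, -5))))*(-34) = -(-2)*(2 + 0 - 5)^(3/2)/115*(-34) = -(-2)*(-3)^(3/2)/115*(-34) = -(-2)*(-3*I*√3)/115*(-34) = -6*I*√3/115*(-34) = 204*I*√3/115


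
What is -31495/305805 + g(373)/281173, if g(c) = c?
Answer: -1748295674/17196821853 ≈ -0.10166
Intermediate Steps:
-31495/305805 + g(373)/281173 = -31495/305805 + 373/281173 = -31495*1/305805 + 373*(1/281173) = -6299/61161 + 373/281173 = -1748295674/17196821853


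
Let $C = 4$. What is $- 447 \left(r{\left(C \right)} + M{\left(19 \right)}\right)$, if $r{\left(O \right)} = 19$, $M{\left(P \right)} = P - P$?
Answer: $-8493$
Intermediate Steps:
$M{\left(P \right)} = 0$
$- 447 \left(r{\left(C \right)} + M{\left(19 \right)}\right) = - 447 \left(19 + 0\right) = \left(-447\right) 19 = -8493$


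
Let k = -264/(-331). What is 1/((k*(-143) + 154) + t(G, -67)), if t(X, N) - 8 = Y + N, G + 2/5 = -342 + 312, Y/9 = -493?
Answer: -331/1474954 ≈ -0.00022441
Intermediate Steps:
Y = -4437 (Y = 9*(-493) = -4437)
G = -152/5 (G = -2/5 + (-342 + 312) = -2/5 - 30 = -152/5 ≈ -30.400)
t(X, N) = -4429 + N (t(X, N) = 8 + (-4437 + N) = -4429 + N)
k = 264/331 (k = -264*(-1/331) = 264/331 ≈ 0.79758)
1/((k*(-143) + 154) + t(G, -67)) = 1/(((264/331)*(-143) + 154) + (-4429 - 67)) = 1/((-37752/331 + 154) - 4496) = 1/(13222/331 - 4496) = 1/(-1474954/331) = -331/1474954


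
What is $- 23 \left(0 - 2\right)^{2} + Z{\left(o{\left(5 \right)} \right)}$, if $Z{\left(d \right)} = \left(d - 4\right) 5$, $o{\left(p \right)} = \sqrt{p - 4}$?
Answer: $-107$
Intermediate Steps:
$o{\left(p \right)} = \sqrt{-4 + p}$
$Z{\left(d \right)} = -20 + 5 d$ ($Z{\left(d \right)} = \left(-4 + d\right) 5 = -20 + 5 d$)
$- 23 \left(0 - 2\right)^{2} + Z{\left(o{\left(5 \right)} \right)} = - 23 \left(0 - 2\right)^{2} - \left(20 - 5 \sqrt{-4 + 5}\right) = - 23 \left(-2\right)^{2} - \left(20 - 5 \sqrt{1}\right) = \left(-23\right) 4 + \left(-20 + 5 \cdot 1\right) = -92 + \left(-20 + 5\right) = -92 - 15 = -107$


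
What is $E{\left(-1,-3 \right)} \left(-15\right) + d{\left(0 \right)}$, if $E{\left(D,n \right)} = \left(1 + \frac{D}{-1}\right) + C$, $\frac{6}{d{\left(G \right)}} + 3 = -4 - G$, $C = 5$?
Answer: $- \frac{741}{7} \approx -105.86$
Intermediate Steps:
$d{\left(G \right)} = \frac{6}{-7 - G}$ ($d{\left(G \right)} = \frac{6}{-3 - \left(4 + G\right)} = \frac{6}{-7 - G}$)
$E{\left(D,n \right)} = 6 - D$ ($E{\left(D,n \right)} = \left(1 + \frac{D}{-1}\right) + 5 = \left(1 + D \left(-1\right)\right) + 5 = \left(1 - D\right) + 5 = 6 - D$)
$E{\left(-1,-3 \right)} \left(-15\right) + d{\left(0 \right)} = \left(6 - -1\right) \left(-15\right) - \frac{6}{7 + 0} = \left(6 + 1\right) \left(-15\right) - \frac{6}{7} = 7 \left(-15\right) - \frac{6}{7} = -105 - \frac{6}{7} = - \frac{741}{7}$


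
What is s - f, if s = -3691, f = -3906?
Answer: 215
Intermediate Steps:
s - f = -3691 - 1*(-3906) = -3691 + 3906 = 215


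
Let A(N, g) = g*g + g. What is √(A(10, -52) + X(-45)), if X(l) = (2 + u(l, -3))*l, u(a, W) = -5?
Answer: √2787 ≈ 52.792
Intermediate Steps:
A(N, g) = g + g² (A(N, g) = g² + g = g + g²)
X(l) = -3*l (X(l) = (2 - 5)*l = -3*l)
√(A(10, -52) + X(-45)) = √(-52*(1 - 52) - 3*(-45)) = √(-52*(-51) + 135) = √(2652 + 135) = √2787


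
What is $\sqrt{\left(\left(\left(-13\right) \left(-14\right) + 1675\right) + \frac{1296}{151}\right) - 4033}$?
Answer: $\frac{4 i \sqrt{3088705}}{151} \approx 46.556 i$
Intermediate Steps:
$\sqrt{\left(\left(\left(-13\right) \left(-14\right) + 1675\right) + \frac{1296}{151}\right) - 4033} = \sqrt{\left(\left(182 + 1675\right) + 1296 \cdot \frac{1}{151}\right) - 4033} = \sqrt{\left(1857 + \frac{1296}{151}\right) - 4033} = \sqrt{\frac{281703}{151} - 4033} = \sqrt{- \frac{327280}{151}} = \frac{4 i \sqrt{3088705}}{151}$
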